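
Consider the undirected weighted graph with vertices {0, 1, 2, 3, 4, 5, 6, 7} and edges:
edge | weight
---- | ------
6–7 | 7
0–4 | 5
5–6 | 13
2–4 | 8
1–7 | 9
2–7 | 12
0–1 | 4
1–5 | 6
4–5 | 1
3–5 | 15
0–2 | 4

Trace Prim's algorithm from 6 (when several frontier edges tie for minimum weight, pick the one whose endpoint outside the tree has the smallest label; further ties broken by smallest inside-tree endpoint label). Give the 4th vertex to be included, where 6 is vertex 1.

0

Prim's algorithm from 6:
Step 1: cheapest edge leaving the tree is 6–7 (7); add 7.
Step 2: cheapest edge leaving the tree is 1–7 (9); add 1.
Step 3: cheapest edge leaving the tree is 0–1 (4); add 0.
Step 4: cheapest edge leaving the tree is 0–2 (4); add 2.
Step 5: cheapest edge leaving the tree is 0–4 (5); add 4.
Step 6: cheapest edge leaving the tree is 4–5 (1); add 5.
Step 7: cheapest edge leaving the tree is 3–5 (15); add 3.
Vertex order: 6, 7, 1, 0, 2, 4, 5, 3. The 4th vertex is 0.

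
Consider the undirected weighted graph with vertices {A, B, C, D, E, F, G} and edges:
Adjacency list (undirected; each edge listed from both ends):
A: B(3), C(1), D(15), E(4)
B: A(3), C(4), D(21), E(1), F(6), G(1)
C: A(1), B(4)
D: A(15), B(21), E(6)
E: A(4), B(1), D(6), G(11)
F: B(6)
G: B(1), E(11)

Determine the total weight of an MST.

Prim, starting at A.
Step 1: frontier [A–C 1, A–B 3, A–E 4, A–D 15] → take A–C (1); add C.
Step 2: frontier [A–B 3, A–E 4, A–D 15, B–C 4] → take A–B (3); add B.
Step 3: frontier [A–E 4, A–D 15, B–E 1, B–G 1, B–F 6, B–D 21] → take B–E (1); add E.
Step 4: frontier [A–D 15, B–G 1, B–F 6, B–D 21, D–E 6, E–G 11] → take B–G (1); add G.
Step 5: frontier [A–D 15, B–F 6, B–D 21, D–E 6] → take D–E (6); add D.
Step 6: frontier [B–F 6] → take B–F (6); add F.
MST edges: A–C, A–B, B–E, B–G, D–E, B–F; total weight 1+3+1+1+6+6 = 18.

18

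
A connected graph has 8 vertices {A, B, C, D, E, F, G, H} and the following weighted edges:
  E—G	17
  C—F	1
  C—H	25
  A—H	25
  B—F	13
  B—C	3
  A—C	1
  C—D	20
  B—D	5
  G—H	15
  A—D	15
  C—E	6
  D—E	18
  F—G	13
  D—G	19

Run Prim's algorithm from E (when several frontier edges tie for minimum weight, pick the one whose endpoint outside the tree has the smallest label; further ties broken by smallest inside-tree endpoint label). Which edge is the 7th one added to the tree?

Grow the tree from E using Prim:
Step 1: cheapest edge leaving the tree is C—E (6); add C.
Step 2: cheapest edge leaving the tree is A—C (1); add A.
Step 3: cheapest edge leaving the tree is C—F (1); add F.
Step 4: cheapest edge leaving the tree is B—C (3); add B.
Step 5: cheapest edge leaving the tree is B—D (5); add D.
Step 6: cheapest edge leaving the tree is F—G (13); add G.
Step 7: cheapest edge leaving the tree is G—H (15); add H.
The 7th edge added is G—H.

G-H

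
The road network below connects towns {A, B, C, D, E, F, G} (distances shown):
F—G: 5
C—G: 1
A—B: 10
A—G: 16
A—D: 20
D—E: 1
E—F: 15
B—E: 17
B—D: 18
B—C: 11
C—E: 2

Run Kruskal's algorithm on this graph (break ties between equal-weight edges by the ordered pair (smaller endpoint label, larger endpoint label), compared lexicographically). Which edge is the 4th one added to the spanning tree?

F-G

Kruskal: consider edges lightest-first.
C—G (1): add. Components now {A} {B} {C,G} {D} {E} {F}
D—E (1): add. Components now {A} {B} {C,G} {D,E} {F}
C—E (2): add. Components now {A} {B} {C,D,E,G} {F}
F—G (5): add. Components now {A} {B} {C,D,E,F,G}
A—B (10): add. Components now {A,B} {C,D,E,F,G}
B—C (11): add. Components now {A,B,C,D,E,F,G}
The 4th edge added is F—G.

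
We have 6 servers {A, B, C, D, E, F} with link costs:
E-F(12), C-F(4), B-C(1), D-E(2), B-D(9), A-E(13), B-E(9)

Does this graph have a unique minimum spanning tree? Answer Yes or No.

No

Kruskal: consider edges lightest-first.
B-C (1): add — endpoints in different components.
D-E (2): add — endpoints in different components.
C-F (4): add — endpoints in different components.
B-D (9): add — endpoints in different components.
B-E (9): skip — B and E already connected.
E-F (12): skip — E and F already connected.
A-E (13): add — endpoints in different components.
Non-tree edge B-E has weight 9, equal to the heaviest edge on its tree cycle — swapping gives another MST of the same weight. Not unique.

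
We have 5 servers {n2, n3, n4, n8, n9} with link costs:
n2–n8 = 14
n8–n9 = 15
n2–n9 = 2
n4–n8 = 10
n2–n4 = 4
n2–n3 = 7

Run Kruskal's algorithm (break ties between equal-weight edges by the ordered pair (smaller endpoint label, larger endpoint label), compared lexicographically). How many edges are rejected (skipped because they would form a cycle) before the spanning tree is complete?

0

Sort edges by weight, then run Kruskal:
n2–n9 (2): add. Components now {n8} {n3} {n2,n9} {n4}
n2–n4 (4): add. Components now {n8} {n3} {n2,n4,n9}
n2–n3 (7): add. Components now {n8} {n2,n3,n4,n9}
n4–n8 (10): add. Components now {n2,n3,n4,n8,n9}
Edges rejected before the tree was complete: 0.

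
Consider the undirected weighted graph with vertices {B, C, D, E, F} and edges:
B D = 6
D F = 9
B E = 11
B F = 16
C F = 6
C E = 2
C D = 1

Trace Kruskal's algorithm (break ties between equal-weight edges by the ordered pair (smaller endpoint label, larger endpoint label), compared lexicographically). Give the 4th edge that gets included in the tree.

Kruskal's algorithm — process edges by increasing weight (ties by edge label):
C D (1): add. Components now {B} {C,D} {E} {F}
C E (2): add. Components now {B} {C,D,E} {F}
B D (6): add. Components now {B,C,D,E} {F}
C F (6): add. Components now {B,C,D,E,F}
The 4th edge added is C F.

C-F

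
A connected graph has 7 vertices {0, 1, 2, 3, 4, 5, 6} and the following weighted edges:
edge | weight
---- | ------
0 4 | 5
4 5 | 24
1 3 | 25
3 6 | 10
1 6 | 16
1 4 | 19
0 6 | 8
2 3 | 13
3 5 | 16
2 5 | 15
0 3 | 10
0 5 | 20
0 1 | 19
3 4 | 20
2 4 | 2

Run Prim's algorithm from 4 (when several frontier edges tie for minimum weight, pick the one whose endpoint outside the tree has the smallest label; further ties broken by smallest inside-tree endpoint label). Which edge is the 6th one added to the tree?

Prim's algorithm from 4:
Step 1: cheapest edge leaving the tree is 2 4 (2); add 2.
Step 2: cheapest edge leaving the tree is 0 4 (5); add 0.
Step 3: cheapest edge leaving the tree is 0 6 (8); add 6.
Step 4: cheapest edge leaving the tree is 0 3 (10); add 3.
Step 5: cheapest edge leaving the tree is 2 5 (15); add 5.
Step 6: cheapest edge leaving the tree is 1 6 (16); add 1.
The 6th edge added is 1 6.

1-6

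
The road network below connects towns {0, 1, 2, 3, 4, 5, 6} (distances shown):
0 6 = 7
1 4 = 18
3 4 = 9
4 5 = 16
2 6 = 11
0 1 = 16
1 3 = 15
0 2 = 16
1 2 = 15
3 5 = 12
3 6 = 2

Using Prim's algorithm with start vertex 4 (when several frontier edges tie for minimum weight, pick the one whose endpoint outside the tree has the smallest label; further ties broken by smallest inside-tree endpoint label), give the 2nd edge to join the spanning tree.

Grow the tree from 4 using Prim:
Step 1: cheapest edge leaving the tree is 3 4 (9); add 3.
Step 2: cheapest edge leaving the tree is 3 6 (2); add 6.
Step 3: cheapest edge leaving the tree is 0 6 (7); add 0.
Step 4: cheapest edge leaving the tree is 2 6 (11); add 2.
Step 5: cheapest edge leaving the tree is 3 5 (12); add 5.
Step 6: cheapest edge leaving the tree is 1 2 (15); add 1.
The 2nd edge added is 3 6.

3-6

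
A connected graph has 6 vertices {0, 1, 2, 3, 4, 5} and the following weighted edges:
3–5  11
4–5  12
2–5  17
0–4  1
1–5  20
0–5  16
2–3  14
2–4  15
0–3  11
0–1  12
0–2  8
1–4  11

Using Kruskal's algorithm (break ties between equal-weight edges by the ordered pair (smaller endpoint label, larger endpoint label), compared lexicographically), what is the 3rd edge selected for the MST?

Sort edges by weight, then run Kruskal:
0–4 (1): add — endpoints in different components.
0–2 (8): add — endpoints in different components.
0–3 (11): add — endpoints in different components.
1–4 (11): add — endpoints in different components.
3–5 (11): add — endpoints in different components.
The 3rd edge added is 0–3.

0-3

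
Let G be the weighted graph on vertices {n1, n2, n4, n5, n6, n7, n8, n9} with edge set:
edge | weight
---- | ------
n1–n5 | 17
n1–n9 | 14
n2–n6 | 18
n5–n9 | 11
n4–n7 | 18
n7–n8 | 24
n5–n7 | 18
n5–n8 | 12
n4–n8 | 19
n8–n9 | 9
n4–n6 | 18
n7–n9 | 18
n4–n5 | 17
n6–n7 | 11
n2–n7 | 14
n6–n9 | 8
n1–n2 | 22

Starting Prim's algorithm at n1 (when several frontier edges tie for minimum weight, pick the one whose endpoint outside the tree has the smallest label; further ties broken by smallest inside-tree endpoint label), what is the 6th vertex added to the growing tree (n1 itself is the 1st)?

Prim's algorithm from n1:
Step 1: cheapest edge leaving the tree is n1–n9 (14); add n9.
Step 2: cheapest edge leaving the tree is n6–n9 (8); add n6.
Step 3: cheapest edge leaving the tree is n8–n9 (9); add n8.
Step 4: cheapest edge leaving the tree is n5–n9 (11); add n5.
Step 5: cheapest edge leaving the tree is n6–n7 (11); add n7.
Step 6: cheapest edge leaving the tree is n2–n7 (14); add n2.
Step 7: cheapest edge leaving the tree is n4–n5 (17); add n4.
Vertex order: n1, n9, n6, n8, n5, n7, n2, n4. The 6th vertex is n7.

n7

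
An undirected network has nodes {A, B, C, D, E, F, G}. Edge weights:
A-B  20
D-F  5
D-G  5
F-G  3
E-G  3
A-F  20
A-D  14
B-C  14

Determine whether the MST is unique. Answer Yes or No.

No

Kruskal's algorithm — process edges by increasing weight (ties by edge label):
E-G (3): add. Components now {A} {B} {C} {D} {E,G} {F}
F-G (3): add. Components now {A} {B} {C} {D} {E,F,G}
D-F (5): add. Components now {A} {B} {C} {D,E,F,G}
D-G (5): skip — D and G already connected.
A-D (14): add. Components now {A,D,E,F,G} {B} {C}
B-C (14): add. Components now {A,D,E,F,G} {B,C}
A-B (20): add. Components now {A,B,C,D,E,F,G}
Non-tree edge D-G has weight 5, equal to the heaviest edge on its tree cycle — swapping gives another MST of the same weight. Not unique.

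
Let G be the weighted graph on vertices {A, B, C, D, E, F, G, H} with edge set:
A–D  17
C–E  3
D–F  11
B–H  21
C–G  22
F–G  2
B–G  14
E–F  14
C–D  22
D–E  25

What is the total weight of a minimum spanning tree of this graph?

Grow the tree from H using Prim:
Step 1: frontier [B–H 21] → take B–H (21); add B.
Step 2: frontier [B–G 14] → take B–G (14); add G.
Step 3: frontier [F–G 2, C–G 22] → take F–G (2); add F.
Step 4: frontier [D–F 11, E–F 14, C–G 22] → take D–F (11); add D.
Step 5: frontier [A–D 17, C–D 22, D–E 25, E–F 14, C–G 22] → take E–F (14); add E.
Step 6: frontier [A–D 17, C–D 22, C–E 3, C–G 22] → take C–E (3); add C.
Step 7: frontier [A–D 17] → take A–D (17); add A.
MST edges: B–H, B–G, F–G, D–F, E–F, C–E, A–D; total weight 21+14+2+11+14+3+17 = 82.

82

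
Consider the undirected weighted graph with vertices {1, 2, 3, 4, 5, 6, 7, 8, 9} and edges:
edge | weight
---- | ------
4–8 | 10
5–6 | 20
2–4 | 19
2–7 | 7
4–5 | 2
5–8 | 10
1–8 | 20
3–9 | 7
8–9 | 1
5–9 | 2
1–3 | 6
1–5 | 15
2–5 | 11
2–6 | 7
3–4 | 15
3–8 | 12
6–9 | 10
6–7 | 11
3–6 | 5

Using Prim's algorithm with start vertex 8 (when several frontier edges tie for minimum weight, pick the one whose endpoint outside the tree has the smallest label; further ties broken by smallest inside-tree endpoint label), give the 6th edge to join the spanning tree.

1-3

Prim's algorithm from 8:
Step 1: cheapest edge leaving the tree is 8–9 (1); add 9.
Step 2: cheapest edge leaving the tree is 5–9 (2); add 5.
Step 3: cheapest edge leaving the tree is 4–5 (2); add 4.
Step 4: cheapest edge leaving the tree is 3–9 (7); add 3.
Step 5: cheapest edge leaving the tree is 3–6 (5); add 6.
Step 6: cheapest edge leaving the tree is 1–3 (6); add 1.
Step 7: cheapest edge leaving the tree is 2–6 (7); add 2.
Step 8: cheapest edge leaving the tree is 2–7 (7); add 7.
The 6th edge added is 1–3.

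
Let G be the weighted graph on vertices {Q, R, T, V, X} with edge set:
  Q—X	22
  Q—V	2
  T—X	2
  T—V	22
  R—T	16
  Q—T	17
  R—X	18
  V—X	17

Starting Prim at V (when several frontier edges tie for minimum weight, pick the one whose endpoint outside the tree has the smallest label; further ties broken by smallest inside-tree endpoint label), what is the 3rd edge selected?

Prim's algorithm from V:
Step 1: cheapest edge leaving the tree is Q—V (2); add Q.
Step 2: cheapest edge leaving the tree is Q—T (17); add T.
Step 3: cheapest edge leaving the tree is T—X (2); add X.
Step 4: cheapest edge leaving the tree is R—T (16); add R.
The 3rd edge added is T—X.

T-X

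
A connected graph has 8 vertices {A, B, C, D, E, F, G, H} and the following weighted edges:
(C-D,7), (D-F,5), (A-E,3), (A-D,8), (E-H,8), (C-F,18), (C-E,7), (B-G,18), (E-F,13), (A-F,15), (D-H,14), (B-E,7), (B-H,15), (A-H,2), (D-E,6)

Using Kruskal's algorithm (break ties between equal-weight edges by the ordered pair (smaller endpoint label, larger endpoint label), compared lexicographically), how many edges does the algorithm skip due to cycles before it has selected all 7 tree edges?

Kruskal's algorithm — process edges by increasing weight (ties by edge label):
A-H (2): add — endpoints in different components.
A-E (3): add — endpoints in different components.
D-F (5): add — endpoints in different components.
D-E (6): add — endpoints in different components.
B-E (7): add — endpoints in different components.
C-D (7): add — endpoints in different components.
C-E (7): skip — C and E already connected.
A-D (8): skip — A and D already connected.
E-H (8): skip — E and H already connected.
E-F (13): skip — E and F already connected.
D-H (14): skip — D and H already connected.
A-F (15): skip — A and F already connected.
B-H (15): skip — B and H already connected.
B-G (18): add — endpoints in different components.
Edges rejected before the tree was complete: 7.

7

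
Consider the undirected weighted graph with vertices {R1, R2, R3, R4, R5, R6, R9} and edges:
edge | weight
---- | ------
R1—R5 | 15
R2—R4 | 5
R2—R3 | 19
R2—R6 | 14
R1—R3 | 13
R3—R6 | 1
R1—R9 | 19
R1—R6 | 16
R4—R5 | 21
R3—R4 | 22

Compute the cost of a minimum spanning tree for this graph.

67

Prim's algorithm from R3:
Step 1: frontier [R3—R6 1, R1—R3 13, R2—R3 19, R3—R4 22] → take R3—R6 (1); add R6.
Step 2: frontier [R1—R3 13, R2—R3 19, R3—R4 22, R2—R6 14, R1—R6 16] → take R1—R3 (13); add R1.
Step 3: frontier [R1—R5 15, R1—R9 19, R2—R3 19, R3—R4 22, R2—R6 14] → take R2—R6 (14); add R2.
Step 4: frontier [R1—R5 15, R1—R9 19, R2—R4 5, R3—R4 22] → take R2—R4 (5); add R4.
Step 5: frontier [R1—R5 15, R1—R9 19, R4—R5 21] → take R1—R5 (15); add R5.
Step 6: frontier [R1—R9 19] → take R1—R9 (19); add R9.
MST edges: R3—R6, R1—R3, R2—R6, R2—R4, R1—R5, R1—R9; total weight 1+13+14+5+15+19 = 67.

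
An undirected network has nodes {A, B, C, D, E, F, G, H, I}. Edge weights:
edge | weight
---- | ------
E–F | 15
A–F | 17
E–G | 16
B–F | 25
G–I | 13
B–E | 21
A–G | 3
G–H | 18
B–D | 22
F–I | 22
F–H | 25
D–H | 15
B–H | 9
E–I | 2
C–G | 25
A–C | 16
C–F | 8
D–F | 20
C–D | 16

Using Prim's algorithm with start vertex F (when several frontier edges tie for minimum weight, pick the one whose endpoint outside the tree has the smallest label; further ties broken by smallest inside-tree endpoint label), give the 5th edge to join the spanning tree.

A-G

Prim's algorithm from F:
Step 1: cheapest edge leaving the tree is C–F (8); add C.
Step 2: cheapest edge leaving the tree is E–F (15); add E.
Step 3: cheapest edge leaving the tree is E–I (2); add I.
Step 4: cheapest edge leaving the tree is G–I (13); add G.
Step 5: cheapest edge leaving the tree is A–G (3); add A.
Step 6: cheapest edge leaving the tree is C–D (16); add D.
Step 7: cheapest edge leaving the tree is D–H (15); add H.
Step 8: cheapest edge leaving the tree is B–H (9); add B.
The 5th edge added is A–G.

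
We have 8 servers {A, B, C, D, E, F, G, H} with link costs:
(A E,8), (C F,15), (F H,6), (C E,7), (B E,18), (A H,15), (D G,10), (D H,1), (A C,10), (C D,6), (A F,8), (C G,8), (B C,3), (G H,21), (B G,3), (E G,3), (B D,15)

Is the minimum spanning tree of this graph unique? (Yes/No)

No

Sort edges by weight, then run Kruskal:
D H (1): add — endpoints in different components.
B C (3): add — endpoints in different components.
B G (3): add — endpoints in different components.
E G (3): add — endpoints in different components.
C D (6): add — endpoints in different components.
F H (6): add — endpoints in different components.
C E (7): skip — C and E already connected.
A E (8): add — endpoints in different components.
Non-tree edge A F has weight 8, equal to the heaviest edge on its tree cycle — swapping gives another MST of the same weight. Not unique.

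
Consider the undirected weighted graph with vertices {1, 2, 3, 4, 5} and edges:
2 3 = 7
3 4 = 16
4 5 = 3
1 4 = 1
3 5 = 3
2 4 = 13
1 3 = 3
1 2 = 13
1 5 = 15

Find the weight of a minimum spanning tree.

14

Grow the tree from 3 using Prim:
Step 1: cheapest edge leaving the tree is 1 3 (3); add 1.
Step 2: cheapest edge leaving the tree is 1 4 (1); add 4.
Step 3: cheapest edge leaving the tree is 3 5 (3); add 5.
Step 4: cheapest edge leaving the tree is 2 3 (7); add 2.
MST edges: 1 3, 1 4, 3 5, 2 3; total weight 3+1+3+7 = 14.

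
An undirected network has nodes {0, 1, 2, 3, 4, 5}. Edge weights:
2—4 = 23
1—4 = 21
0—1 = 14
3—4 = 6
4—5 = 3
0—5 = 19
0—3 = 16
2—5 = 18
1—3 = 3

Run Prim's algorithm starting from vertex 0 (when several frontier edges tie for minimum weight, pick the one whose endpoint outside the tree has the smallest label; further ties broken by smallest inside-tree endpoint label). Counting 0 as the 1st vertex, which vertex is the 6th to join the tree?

Prim's algorithm from 0:
Step 1: frontier [0—1 14, 0—3 16, 0—5 19] → take 0—1 (14); add 1.
Step 2: frontier [0—3 16, 0—5 19, 1—3 3, 1—4 21] → take 1—3 (3); add 3.
Step 3: frontier [0—5 19, 1—4 21, 3—4 6] → take 3—4 (6); add 4.
Step 4: frontier [0—5 19, 4—5 3, 2—4 23] → take 4—5 (3); add 5.
Step 5: frontier [2—4 23, 2—5 18] → take 2—5 (18); add 2.
Vertex order: 0, 1, 3, 4, 5, 2. The 6th vertex is 2.

2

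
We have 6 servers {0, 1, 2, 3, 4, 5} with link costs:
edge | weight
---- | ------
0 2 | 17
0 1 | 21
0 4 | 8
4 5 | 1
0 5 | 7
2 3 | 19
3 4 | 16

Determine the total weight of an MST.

62

Grow the tree from 1 using Prim:
Step 1: cheapest edge leaving the tree is 0 1 (21); add 0.
Step 2: cheapest edge leaving the tree is 0 5 (7); add 5.
Step 3: cheapest edge leaving the tree is 4 5 (1); add 4.
Step 4: cheapest edge leaving the tree is 3 4 (16); add 3.
Step 5: cheapest edge leaving the tree is 0 2 (17); add 2.
MST edges: 0 1, 0 5, 4 5, 3 4, 0 2; total weight 21+7+1+16+17 = 62.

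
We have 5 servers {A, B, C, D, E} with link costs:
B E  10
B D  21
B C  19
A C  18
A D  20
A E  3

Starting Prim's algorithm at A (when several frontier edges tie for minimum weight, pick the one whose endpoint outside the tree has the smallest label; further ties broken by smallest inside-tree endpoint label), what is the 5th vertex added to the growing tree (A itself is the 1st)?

D

Prim's algorithm from A:
Step 1: cheapest edge leaving the tree is A E (3); add E.
Step 2: cheapest edge leaving the tree is B E (10); add B.
Step 3: cheapest edge leaving the tree is A C (18); add C.
Step 4: cheapest edge leaving the tree is A D (20); add D.
Vertex order: A, E, B, C, D. The 5th vertex is D.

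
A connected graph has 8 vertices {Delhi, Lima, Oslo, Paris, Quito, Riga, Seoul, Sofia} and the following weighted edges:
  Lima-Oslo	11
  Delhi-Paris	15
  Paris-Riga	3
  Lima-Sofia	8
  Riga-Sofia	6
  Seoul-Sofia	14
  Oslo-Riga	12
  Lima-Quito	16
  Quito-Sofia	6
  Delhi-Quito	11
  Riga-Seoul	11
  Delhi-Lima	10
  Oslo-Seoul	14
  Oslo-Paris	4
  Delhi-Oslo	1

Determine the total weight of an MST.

39

Grow the tree from Sofia using Prim:
Step 1: cheapest edge leaving the tree is Quito-Sofia (6); add Quito.
Step 2: cheapest edge leaving the tree is Riga-Sofia (6); add Riga.
Step 3: cheapest edge leaving the tree is Paris-Riga (3); add Paris.
Step 4: cheapest edge leaving the tree is Oslo-Paris (4); add Oslo.
Step 5: cheapest edge leaving the tree is Delhi-Oslo (1); add Delhi.
Step 6: cheapest edge leaving the tree is Lima-Sofia (8); add Lima.
Step 7: cheapest edge leaving the tree is Riga-Seoul (11); add Seoul.
MST edges: Quito-Sofia, Riga-Sofia, Paris-Riga, Oslo-Paris, Delhi-Oslo, Lima-Sofia, Riga-Seoul; total weight 6+6+3+4+1+8+11 = 39.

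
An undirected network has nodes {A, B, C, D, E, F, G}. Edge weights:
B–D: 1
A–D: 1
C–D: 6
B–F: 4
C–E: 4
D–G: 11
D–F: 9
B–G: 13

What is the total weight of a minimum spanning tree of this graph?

Prim, starting at C.
Step 1: cheapest edge leaving the tree is C–E (4); add E.
Step 2: cheapest edge leaving the tree is C–D (6); add D.
Step 3: cheapest edge leaving the tree is A–D (1); add A.
Step 4: cheapest edge leaving the tree is B–D (1); add B.
Step 5: cheapest edge leaving the tree is B–F (4); add F.
Step 6: cheapest edge leaving the tree is D–G (11); add G.
MST edges: C–E, C–D, A–D, B–D, B–F, D–G; total weight 4+6+1+1+4+11 = 27.

27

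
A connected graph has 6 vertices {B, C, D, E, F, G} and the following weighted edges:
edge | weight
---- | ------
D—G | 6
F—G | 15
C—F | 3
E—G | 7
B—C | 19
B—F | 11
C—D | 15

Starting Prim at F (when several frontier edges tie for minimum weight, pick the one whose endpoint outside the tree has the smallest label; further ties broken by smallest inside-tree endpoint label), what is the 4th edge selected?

Prim's algorithm from F:
Step 1: cheapest edge leaving the tree is C—F (3); add C.
Step 2: cheapest edge leaving the tree is B—F (11); add B.
Step 3: cheapest edge leaving the tree is C—D (15); add D.
Step 4: cheapest edge leaving the tree is D—G (6); add G.
Step 5: cheapest edge leaving the tree is E—G (7); add E.
The 4th edge added is D—G.

D-G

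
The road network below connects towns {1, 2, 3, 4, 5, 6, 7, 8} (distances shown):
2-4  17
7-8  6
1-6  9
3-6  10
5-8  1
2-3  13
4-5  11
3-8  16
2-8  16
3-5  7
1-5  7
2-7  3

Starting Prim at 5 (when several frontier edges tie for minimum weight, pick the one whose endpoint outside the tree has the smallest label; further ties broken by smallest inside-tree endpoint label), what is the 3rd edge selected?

2-7

Prim, starting at 5.
Step 1: cheapest edge leaving the tree is 5-8 (1); add 8.
Step 2: cheapest edge leaving the tree is 7-8 (6); add 7.
Step 3: cheapest edge leaving the tree is 2-7 (3); add 2.
Step 4: cheapest edge leaving the tree is 1-5 (7); add 1.
Step 5: cheapest edge leaving the tree is 3-5 (7); add 3.
Step 6: cheapest edge leaving the tree is 1-6 (9); add 6.
Step 7: cheapest edge leaving the tree is 4-5 (11); add 4.
The 3rd edge added is 2-7.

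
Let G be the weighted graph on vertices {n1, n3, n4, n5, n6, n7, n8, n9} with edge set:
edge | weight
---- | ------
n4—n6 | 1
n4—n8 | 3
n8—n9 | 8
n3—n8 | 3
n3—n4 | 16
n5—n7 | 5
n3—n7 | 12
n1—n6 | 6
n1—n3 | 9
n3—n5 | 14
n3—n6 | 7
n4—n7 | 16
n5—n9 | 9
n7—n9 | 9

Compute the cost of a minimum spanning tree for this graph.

35

Sort edges by weight, then run Kruskal:
n4—n6 (1): add — endpoints in different components.
n3—n8 (3): add — endpoints in different components.
n4—n8 (3): add — endpoints in different components.
n5—n7 (5): add — endpoints in different components.
n1—n6 (6): add — endpoints in different components.
n3—n6 (7): skip — n6 and n3 already connected.
n8—n9 (8): add — endpoints in different components.
n1—n3 (9): skip — n1 and n3 already connected.
n5—n9 (9): add — endpoints in different components.
MST edges: n4—n6, n3—n8, n4—n8, n5—n7, n1—n6, n8—n9, n5—n9; total weight 1+3+3+5+6+8+9 = 35.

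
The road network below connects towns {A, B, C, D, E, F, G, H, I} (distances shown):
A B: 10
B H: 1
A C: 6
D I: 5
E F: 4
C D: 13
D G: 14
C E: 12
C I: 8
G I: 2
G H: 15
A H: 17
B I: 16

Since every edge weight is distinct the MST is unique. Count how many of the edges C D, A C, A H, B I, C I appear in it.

Kruskal's algorithm — process edges by increasing weight (ties by edge label):
B H (1): add — endpoints in different components.
G I (2): add — endpoints in different components.
E F (4): add — endpoints in different components.
D I (5): add — endpoints in different components.
A C (6): add — endpoints in different components.
C I (8): add — endpoints in different components.
A B (10): add — endpoints in different components.
C E (12): add — endpoints in different components.
MST edge set: {B H, G I, E F, D I, A C, C I, A B, C E}.
Of the listed edges, {A C, C I} are in the MST → 2.

2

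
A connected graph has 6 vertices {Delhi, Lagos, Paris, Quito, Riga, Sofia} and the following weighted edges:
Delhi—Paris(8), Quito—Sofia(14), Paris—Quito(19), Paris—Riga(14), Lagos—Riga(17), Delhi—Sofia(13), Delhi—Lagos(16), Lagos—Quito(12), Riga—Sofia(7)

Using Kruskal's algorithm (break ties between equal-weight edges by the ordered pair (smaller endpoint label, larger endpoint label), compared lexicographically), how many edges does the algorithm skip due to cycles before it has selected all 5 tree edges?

Sort edges by weight, then run Kruskal:
Riga—Sofia (7): add. Components now {Riga,Sofia} {Lagos} {Paris} {Quito} {Delhi}
Delhi—Paris (8): add. Components now {Riga,Sofia} {Lagos} {Delhi,Paris} {Quito}
Lagos—Quito (12): add. Components now {Riga,Sofia} {Lagos,Quito} {Delhi,Paris}
Delhi—Sofia (13): add. Components now {Delhi,Paris,Riga,Sofia} {Lagos,Quito}
Paris—Riga (14): skip — Paris and Riga already connected.
Quito—Sofia (14): add. Components now {Delhi,Lagos,Paris,Quito,Riga,Sofia}
Edges rejected before the tree was complete: 1.

1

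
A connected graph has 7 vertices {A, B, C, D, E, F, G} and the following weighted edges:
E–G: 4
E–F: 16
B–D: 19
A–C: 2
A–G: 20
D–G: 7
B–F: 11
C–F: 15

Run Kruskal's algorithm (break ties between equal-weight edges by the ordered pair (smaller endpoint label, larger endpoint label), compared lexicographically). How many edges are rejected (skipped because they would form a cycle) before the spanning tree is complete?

0

Kruskal's algorithm — process edges by increasing weight (ties by edge label):
A–C (2): add. Components now {A,C} {B} {D} {E} {F} {G}
E–G (4): add. Components now {A,C} {B} {D} {E,G} {F}
D–G (7): add. Components now {A,C} {B} {D,E,G} {F}
B–F (11): add. Components now {A,C} {B,F} {D,E,G}
C–F (15): add. Components now {A,B,C,F} {D,E,G}
E–F (16): add. Components now {A,B,C,D,E,F,G}
Edges rejected before the tree was complete: 0.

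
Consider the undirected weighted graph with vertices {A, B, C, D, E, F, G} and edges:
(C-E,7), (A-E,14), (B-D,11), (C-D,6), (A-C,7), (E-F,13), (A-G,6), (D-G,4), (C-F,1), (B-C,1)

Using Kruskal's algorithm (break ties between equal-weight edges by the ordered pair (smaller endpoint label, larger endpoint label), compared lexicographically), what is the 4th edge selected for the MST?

Sort edges by weight, then run Kruskal:
B-C (1): add. Components now {A} {B,C} {D} {E} {F} {G}
C-F (1): add. Components now {A} {B,C,F} {D} {E} {G}
D-G (4): add. Components now {A} {B,C,F} {D,G} {E}
A-G (6): add. Components now {A,D,G} {B,C,F} {E}
C-D (6): add. Components now {A,B,C,D,F,G} {E}
A-C (7): skip — A and C already connected.
C-E (7): add. Components now {A,B,C,D,E,F,G}
The 4th edge added is A-G.

A-G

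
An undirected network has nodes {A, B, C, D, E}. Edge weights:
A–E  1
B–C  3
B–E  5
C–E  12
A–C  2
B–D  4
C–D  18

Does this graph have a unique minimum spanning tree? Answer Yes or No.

Kruskal's algorithm — process edges by increasing weight (ties by edge label):
A–E (1): add. Components now {A,E} {B} {C} {D}
A–C (2): add. Components now {A,C,E} {B} {D}
B–C (3): add. Components now {A,B,C,E} {D}
B–D (4): add. Components now {A,B,C,D,E}
Every non-tree edge has weight strictly greater than the heaviest edge on the tree path between its endpoints, so the MST is unique.

Yes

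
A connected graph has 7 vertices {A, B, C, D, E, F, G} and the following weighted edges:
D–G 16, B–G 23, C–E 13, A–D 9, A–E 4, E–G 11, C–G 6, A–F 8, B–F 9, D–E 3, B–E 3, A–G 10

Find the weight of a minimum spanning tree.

34

Prim's algorithm from A:
Step 1: frontier [A–E 4, A–F 8, A–D 9, A–G 10] → take A–E (4); add E.
Step 2: frontier [A–F 8, A–D 9, A–G 10, B–E 3, D–E 3, E–G 11, C–E 13] → take B–E (3); add B.
Step 3: frontier [A–F 8, A–D 9, A–G 10, B–F 9, B–G 23, D–E 3, E–G 11, C–E 13] → take D–E (3); add D.
Step 4: frontier [A–F 8, A–G 10, B–F 9, B–G 23, D–G 16, E–G 11, C–E 13] → take A–F (8); add F.
Step 5: frontier [A–G 10, B–G 23, D–G 16, E–G 11, C–E 13] → take A–G (10); add G.
Step 6: frontier [C–E 13, C–G 6] → take C–G (6); add C.
MST edges: A–E, B–E, D–E, A–F, A–G, C–G; total weight 4+3+3+8+10+6 = 34.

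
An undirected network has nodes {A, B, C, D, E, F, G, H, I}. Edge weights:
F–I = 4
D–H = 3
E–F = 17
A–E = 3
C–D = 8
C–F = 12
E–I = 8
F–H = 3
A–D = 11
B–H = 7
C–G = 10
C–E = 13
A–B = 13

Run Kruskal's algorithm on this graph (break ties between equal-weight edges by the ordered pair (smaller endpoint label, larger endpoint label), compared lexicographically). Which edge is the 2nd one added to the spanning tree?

Kruskal's algorithm — process edges by increasing weight (ties by edge label):
A–E (3): add — endpoints in different components.
D–H (3): add — endpoints in different components.
F–H (3): add — endpoints in different components.
F–I (4): add — endpoints in different components.
B–H (7): add — endpoints in different components.
C–D (8): add — endpoints in different components.
E–I (8): add — endpoints in different components.
C–G (10): add — endpoints in different components.
The 2nd edge added is D–H.

D-H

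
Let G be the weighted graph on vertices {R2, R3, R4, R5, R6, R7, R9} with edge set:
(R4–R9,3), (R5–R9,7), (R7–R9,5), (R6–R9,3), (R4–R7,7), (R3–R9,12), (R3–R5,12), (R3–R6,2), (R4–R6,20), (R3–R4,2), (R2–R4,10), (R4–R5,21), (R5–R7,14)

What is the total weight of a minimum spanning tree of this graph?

Grow the tree from R4 using Prim:
Step 1: frontier [R3–R4 2, R4–R9 3, R4–R7 7, R2–R4 10, R4–R6 20, R4–R5 21] → take R3–R4 (2); add R3.
Step 2: frontier [R3–R6 2, R3–R5 12, R3–R9 12, R4–R9 3, R4–R7 7, R2–R4 10, R4–R6 20, R4–R5 21] → take R3–R6 (2); add R6.
Step 3: frontier [R3–R5 12, R3–R9 12, R4–R9 3, R4–R7 7, R2–R4 10, R4–R5 21, R6–R9 3] → take R4–R9 (3); add R9.
Step 4: frontier [R3–R5 12, R4–R7 7, R2–R4 10, R4–R5 21, R7–R9 5, R5–R9 7] → take R7–R9 (5); add R7.
Step 5: frontier [R3–R5 12, R2–R4 10, R4–R5 21, R5–R7 14, R5–R9 7] → take R5–R9 (7); add R5.
Step 6: frontier [R2–R4 10] → take R2–R4 (10); add R2.
MST edges: R3–R4, R3–R6, R4–R9, R7–R9, R5–R9, R2–R4; total weight 2+2+3+5+7+10 = 29.

29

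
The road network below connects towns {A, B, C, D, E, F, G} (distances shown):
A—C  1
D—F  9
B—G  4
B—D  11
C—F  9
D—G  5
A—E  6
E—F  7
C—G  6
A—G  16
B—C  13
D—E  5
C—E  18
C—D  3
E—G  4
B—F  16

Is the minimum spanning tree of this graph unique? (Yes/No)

Kruskal's algorithm — process edges by increasing weight (ties by edge label):
A—C (1): add. Components now {A,C} {B} {D} {E} {F} {G}
C—D (3): add. Components now {A,C,D} {B} {E} {F} {G}
B—G (4): add. Components now {A,C,D} {B,G} {E} {F}
E—G (4): add. Components now {A,C,D} {B,E,G} {F}
D—E (5): add. Components now {A,B,C,D,E,G} {F}
D—G (5): skip — D and G already connected.
A—E (6): skip — A and E already connected.
C—G (6): skip — C and G already connected.
E—F (7): add. Components now {A,B,C,D,E,F,G}
Non-tree edge D—G has weight 5, equal to the heaviest edge on its tree cycle — swapping gives another MST of the same weight. Not unique.

No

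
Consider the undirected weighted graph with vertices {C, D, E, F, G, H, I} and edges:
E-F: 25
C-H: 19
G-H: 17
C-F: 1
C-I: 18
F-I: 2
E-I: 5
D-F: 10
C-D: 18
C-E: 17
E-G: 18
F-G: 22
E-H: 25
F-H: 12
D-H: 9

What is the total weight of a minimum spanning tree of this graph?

Prim's algorithm from D:
Step 1: cheapest edge leaving the tree is D-H (9); add H.
Step 2: cheapest edge leaving the tree is D-F (10); add F.
Step 3: cheapest edge leaving the tree is C-F (1); add C.
Step 4: cheapest edge leaving the tree is F-I (2); add I.
Step 5: cheapest edge leaving the tree is E-I (5); add E.
Step 6: cheapest edge leaving the tree is G-H (17); add G.
MST edges: D-H, D-F, C-F, F-I, E-I, G-H; total weight 9+10+1+2+5+17 = 44.

44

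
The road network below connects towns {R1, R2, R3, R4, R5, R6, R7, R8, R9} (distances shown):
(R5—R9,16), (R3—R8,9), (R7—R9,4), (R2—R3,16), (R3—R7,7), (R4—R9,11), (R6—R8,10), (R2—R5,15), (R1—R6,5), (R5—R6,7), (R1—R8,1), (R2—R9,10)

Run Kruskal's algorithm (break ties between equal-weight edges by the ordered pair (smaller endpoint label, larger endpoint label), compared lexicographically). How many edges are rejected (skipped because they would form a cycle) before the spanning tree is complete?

Kruskal's algorithm — process edges by increasing weight (ties by edge label):
R1—R8 (1): add — endpoints in different components.
R7—R9 (4): add — endpoints in different components.
R1—R6 (5): add — endpoints in different components.
R3—R7 (7): add — endpoints in different components.
R5—R6 (7): add — endpoints in different components.
R3—R8 (9): add — endpoints in different components.
R2—R9 (10): add — endpoints in different components.
R6—R8 (10): skip — R6 and R8 already connected.
R4—R9 (11): add — endpoints in different components.
Edges rejected before the tree was complete: 1.

1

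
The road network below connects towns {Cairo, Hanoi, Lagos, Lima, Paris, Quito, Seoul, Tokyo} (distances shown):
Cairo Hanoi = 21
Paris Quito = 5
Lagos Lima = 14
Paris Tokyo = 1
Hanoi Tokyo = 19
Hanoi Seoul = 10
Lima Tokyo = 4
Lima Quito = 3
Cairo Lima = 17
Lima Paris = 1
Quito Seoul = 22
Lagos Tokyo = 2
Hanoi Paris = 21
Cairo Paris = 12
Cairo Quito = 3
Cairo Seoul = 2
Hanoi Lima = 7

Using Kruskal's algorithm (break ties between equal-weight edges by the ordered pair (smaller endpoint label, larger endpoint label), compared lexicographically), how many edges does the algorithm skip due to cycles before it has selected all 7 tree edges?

Kruskal: consider edges lightest-first.
Lima Paris (1): add — endpoints in different components.
Paris Tokyo (1): add — endpoints in different components.
Cairo Seoul (2): add — endpoints in different components.
Lagos Tokyo (2): add — endpoints in different components.
Cairo Quito (3): add — endpoints in different components.
Lima Quito (3): add — endpoints in different components.
Lima Tokyo (4): skip — Lima and Tokyo already connected.
Paris Quito (5): skip — Paris and Quito already connected.
Hanoi Lima (7): add — endpoints in different components.
Edges rejected before the tree was complete: 2.

2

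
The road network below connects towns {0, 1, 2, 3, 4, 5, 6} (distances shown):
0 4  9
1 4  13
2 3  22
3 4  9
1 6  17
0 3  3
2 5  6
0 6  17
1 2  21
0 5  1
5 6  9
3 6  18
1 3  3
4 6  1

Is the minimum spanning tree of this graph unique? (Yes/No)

No

Kruskal's algorithm — process edges by increasing weight (ties by edge label):
0 5 (1): add — endpoints in different components.
4 6 (1): add — endpoints in different components.
0 3 (3): add — endpoints in different components.
1 3 (3): add — endpoints in different components.
2 5 (6): add — endpoints in different components.
0 4 (9): add — endpoints in different components.
Non-tree edge 5 6 has weight 9, equal to the heaviest edge on its tree cycle — swapping gives another MST of the same weight. Not unique.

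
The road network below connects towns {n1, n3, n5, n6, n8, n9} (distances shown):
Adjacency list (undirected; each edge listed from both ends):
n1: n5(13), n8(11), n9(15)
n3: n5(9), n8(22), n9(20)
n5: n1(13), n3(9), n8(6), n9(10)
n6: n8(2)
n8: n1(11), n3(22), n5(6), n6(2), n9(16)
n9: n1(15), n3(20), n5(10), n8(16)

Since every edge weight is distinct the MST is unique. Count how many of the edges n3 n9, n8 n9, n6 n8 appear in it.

Sort edges by weight, then run Kruskal:
n6 n8 (2): add. Components now {n5} {n1} {n6,n8} {n3} {n9}
n5 n8 (6): add. Components now {n5,n6,n8} {n1} {n3} {n9}
n3 n5 (9): add. Components now {n3,n5,n6,n8} {n1} {n9}
n5 n9 (10): add. Components now {n3,n5,n6,n8,n9} {n1}
n1 n8 (11): add. Components now {n1,n3,n5,n6,n8,n9}
MST edge set: {n6 n8, n5 n8, n3 n5, n5 n9, n1 n8}.
Of the listed edges, {n6 n8} are in the MST → 1.

1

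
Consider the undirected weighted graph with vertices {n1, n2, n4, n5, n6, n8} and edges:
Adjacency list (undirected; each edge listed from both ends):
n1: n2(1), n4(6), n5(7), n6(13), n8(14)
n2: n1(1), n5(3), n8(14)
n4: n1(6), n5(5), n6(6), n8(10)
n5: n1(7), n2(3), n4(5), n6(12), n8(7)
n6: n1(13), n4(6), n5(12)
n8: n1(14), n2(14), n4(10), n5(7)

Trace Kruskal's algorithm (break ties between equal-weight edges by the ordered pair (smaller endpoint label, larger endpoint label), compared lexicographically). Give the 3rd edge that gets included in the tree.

n4-n5

Kruskal: consider edges lightest-first.
n1 n2 (1): add. Components now {n1,n2} {n5} {n4} {n8} {n6}
n2 n5 (3): add. Components now {n1,n2,n5} {n4} {n8} {n6}
n4 n5 (5): add. Components now {n1,n2,n4,n5} {n8} {n6}
n1 n4 (6): skip — n4 and n1 already connected.
n4 n6 (6): add. Components now {n1,n2,n4,n5,n6} {n8}
n1 n5 (7): skip — n5 and n1 already connected.
n5 n8 (7): add. Components now {n1,n2,n4,n5,n6,n8}
The 3rd edge added is n4 n5.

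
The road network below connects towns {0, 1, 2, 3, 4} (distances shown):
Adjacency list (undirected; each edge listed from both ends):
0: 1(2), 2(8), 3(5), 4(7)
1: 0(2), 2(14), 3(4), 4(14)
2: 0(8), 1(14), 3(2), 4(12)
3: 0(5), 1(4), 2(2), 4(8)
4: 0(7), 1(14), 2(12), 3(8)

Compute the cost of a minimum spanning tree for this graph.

Kruskal's algorithm — process edges by increasing weight (ties by edge label):
0—1 (2): add. Components now {0,1} {2} {3} {4}
2—3 (2): add. Components now {0,1} {2,3} {4}
1—3 (4): add. Components now {0,1,2,3} {4}
0—3 (5): skip — 0 and 3 already connected.
0—4 (7): add. Components now {0,1,2,3,4}
MST edges: 0—1, 2—3, 1—3, 0—4; total weight 2+2+4+7 = 15.

15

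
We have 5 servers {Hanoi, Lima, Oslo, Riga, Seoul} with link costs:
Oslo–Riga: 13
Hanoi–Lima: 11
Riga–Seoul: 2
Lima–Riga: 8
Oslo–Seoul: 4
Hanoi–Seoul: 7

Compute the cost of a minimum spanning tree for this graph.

Kruskal: consider edges lightest-first.
Riga–Seoul (2): add. Components now {Hanoi} {Riga,Seoul} {Lima} {Oslo}
Oslo–Seoul (4): add. Components now {Hanoi} {Oslo,Riga,Seoul} {Lima}
Hanoi–Seoul (7): add. Components now {Hanoi,Oslo,Riga,Seoul} {Lima}
Lima–Riga (8): add. Components now {Hanoi,Lima,Oslo,Riga,Seoul}
MST edges: Riga–Seoul, Oslo–Seoul, Hanoi–Seoul, Lima–Riga; total weight 2+4+7+8 = 21.

21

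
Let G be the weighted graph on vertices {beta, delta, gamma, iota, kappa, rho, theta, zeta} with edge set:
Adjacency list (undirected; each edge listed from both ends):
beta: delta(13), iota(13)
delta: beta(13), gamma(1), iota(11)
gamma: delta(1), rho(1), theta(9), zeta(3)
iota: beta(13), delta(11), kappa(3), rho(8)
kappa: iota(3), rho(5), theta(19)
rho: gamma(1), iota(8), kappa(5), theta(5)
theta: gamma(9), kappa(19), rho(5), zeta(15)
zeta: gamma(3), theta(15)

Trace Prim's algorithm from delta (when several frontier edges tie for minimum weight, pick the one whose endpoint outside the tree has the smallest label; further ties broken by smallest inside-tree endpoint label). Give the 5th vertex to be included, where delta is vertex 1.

Prim's algorithm from delta:
Step 1: cheapest edge leaving the tree is delta—gamma (1); add gamma.
Step 2: cheapest edge leaving the tree is gamma—rho (1); add rho.
Step 3: cheapest edge leaving the tree is gamma—zeta (3); add zeta.
Step 4: cheapest edge leaving the tree is kappa—rho (5); add kappa.
Step 5: cheapest edge leaving the tree is iota—kappa (3); add iota.
Step 6: cheapest edge leaving the tree is rho—theta (5); add theta.
Step 7: cheapest edge leaving the tree is beta—delta (13); add beta.
Vertex order: delta, gamma, rho, zeta, kappa, iota, theta, beta. The 5th vertex is kappa.

kappa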